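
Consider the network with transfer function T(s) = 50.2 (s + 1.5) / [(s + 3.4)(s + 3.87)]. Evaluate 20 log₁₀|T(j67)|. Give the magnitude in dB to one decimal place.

|j67 + 1.5| = √(67² + 1.5²) = 67.02
|j67 + 3.4| = √(67² + 3.4²) = 67.09
|j67 + 3.87| = √(67² + 3.87²) = 67.11
|T(j67)| = 50.2 × 67.02 / (67.09 × 67.11) = 0.74723
20 log₁₀(0.74723) = -2.53 dB

-2.5 dB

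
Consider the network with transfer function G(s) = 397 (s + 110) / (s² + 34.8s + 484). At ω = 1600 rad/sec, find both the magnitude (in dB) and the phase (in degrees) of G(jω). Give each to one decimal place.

|j1600 + 110| = √(1600² + 110²) = 1604
|(j1600)² + 34.8(j1600) + 484| = |-2.5595e+06 + j55680| = 2.56e+06
|G(j1600)| = 397 × 1604 / 2.56e+06 = 0.2487
20 log₁₀(0.2487) = -12.09 dB
∠(j1600 + 110) = arctan(1600/110) = 86.07°
∠[(j1600)² + 34.8(j1600) + 484] = ∠[-2.5595e+06 + j55680] = 178.75°
∠G(j1600) = 86.07° − 178.75° = -92.69°

|G| = -12.1 dB, ∠G = -92.7°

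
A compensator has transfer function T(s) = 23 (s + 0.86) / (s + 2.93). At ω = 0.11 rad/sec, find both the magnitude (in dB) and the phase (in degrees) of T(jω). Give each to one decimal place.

|j0.11 + 0.86| = √(0.11² + 0.86²) = 0.867
|j0.11 + 2.93| = √(0.11² + 2.93²) = 2.932
|T(j0.11)| = 23 × 0.867 / 2.932 = 6.8011
20 log₁₀(6.8011) = 16.65 dB
∠(j0.11 + 0.86) = arctan(0.11/0.86) = 7.29°
∠(j0.11 + 2.93) = arctan(0.11/2.93) = 2.15°
∠T(j0.11) = 7.29° − 2.15° = 5.14°

|T| = 16.7 dB, ∠T = 5.1°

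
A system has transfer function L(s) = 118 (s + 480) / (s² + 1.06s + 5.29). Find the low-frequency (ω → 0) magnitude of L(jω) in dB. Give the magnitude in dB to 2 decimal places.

80.59 dB

L(0) = 118 × 480 / 5.29 = 10707
20 log₁₀(10707) = 80.593 dB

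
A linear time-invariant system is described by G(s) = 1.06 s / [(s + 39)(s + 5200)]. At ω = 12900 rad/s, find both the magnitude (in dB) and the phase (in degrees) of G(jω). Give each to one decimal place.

|G| = -82.4 dB, ∠G = -67.9°

|j12900| = 1.29e+04
|j12900 + 39| = √(12900² + 39²) = 1.29e+04
|j12900 + 5200| = √(12900² + 5200²) = 1.391e+04
|G(j12900)| = 1.06 × 1.29e+04 / (1.29e+04 × 1.391e+04) = 7.6211e-05
20 log₁₀(7.6211e-05) = -82.36 dB
∠(j12900) = 90.00°
∠(j12900 + 39) = arctan(12900/39) = 89.83°
∠(j12900 + 5200) = arctan(12900/5200) = 68.05°
∠G(j12900) = 90.00° − (89.83° + 68.05°) = -67.87°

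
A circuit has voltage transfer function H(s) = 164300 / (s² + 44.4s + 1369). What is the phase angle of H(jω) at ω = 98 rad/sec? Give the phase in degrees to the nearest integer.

∠[(j98)² + 44.4(j98) + 1369] = ∠[-8235 + j4351.2] = 152.15°
∠H(j98) = −152.15° = -152.15°

-152 deg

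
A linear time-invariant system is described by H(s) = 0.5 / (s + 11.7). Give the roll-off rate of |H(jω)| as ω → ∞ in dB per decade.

With 0 zeros and 1 pole, the high-frequency asymptotic slope is 20 × (0 − 1) = -20 dB/decade.

-20 dB/decade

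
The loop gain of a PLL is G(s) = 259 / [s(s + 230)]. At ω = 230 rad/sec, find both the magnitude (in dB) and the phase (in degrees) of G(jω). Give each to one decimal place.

|G| = -49.2 dB, ∠G = -135.0°

|j230 + 230| = √(230² + 230²) = 325.3
|j230| = 230
|G(j230)| = 259 / (325.3 × 230) = 0.003462
20 log₁₀(0.003462) = -49.21 dB
∠(j230 + 230) = arctan(230/230) = 45.00°
∠(j230) = 90.00°
∠G(j230) = − (45.00° + 90.00°) = -135.00°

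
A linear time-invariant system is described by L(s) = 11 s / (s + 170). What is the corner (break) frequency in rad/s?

170 rad/s

The single real pole at s = −170 gives a corner at ω = 170 rad/s.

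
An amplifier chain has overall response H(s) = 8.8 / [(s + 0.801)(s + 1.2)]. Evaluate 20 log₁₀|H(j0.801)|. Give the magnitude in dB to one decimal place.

|j0.801 + 0.801| = √(0.801² + 0.801²) = 1.133
|j0.801 + 1.2| = √(0.801² + 1.2²) = 1.443
|H(j0.801)| = 8.8 / (1.133 × 1.443) = 5.3844
20 log₁₀(5.3844) = 14.62 dB

14.6 dB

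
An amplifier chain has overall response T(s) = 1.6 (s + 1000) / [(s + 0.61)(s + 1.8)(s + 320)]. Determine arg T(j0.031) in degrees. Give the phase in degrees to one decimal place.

-3.9 deg

∠(j0.031 + 1000) = arctan(0.031/1000) = 0.00°
∠(j0.031 + 0.61) = arctan(0.031/0.61) = 2.91°
∠(j0.031 + 1.8) = arctan(0.031/1.8) = 0.99°
∠(j0.031 + 320) = arctan(0.031/320) = 0.01°
∠T(j0.031) = 0.00° − (2.91° + 0.99° + 0.01°) = -3.90°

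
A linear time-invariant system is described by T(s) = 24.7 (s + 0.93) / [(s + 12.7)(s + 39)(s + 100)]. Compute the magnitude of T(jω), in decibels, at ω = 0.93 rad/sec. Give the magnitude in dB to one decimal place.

-63.7 dB

|j0.93 + 0.93| = √(0.93² + 0.93²) = 1.315
|j0.93 + 12.7| = √(0.93² + 12.7²) = 12.73
|j0.93 + 39| = √(0.93² + 39²) = 39.01
|j0.93 + 100| = √(0.93² + 100²) = 100
|T(j0.93)| = 24.7 × 1.315 / (12.73 × 39.01 × 100) = 0.00065392
20 log₁₀(0.00065392) = -63.69 dB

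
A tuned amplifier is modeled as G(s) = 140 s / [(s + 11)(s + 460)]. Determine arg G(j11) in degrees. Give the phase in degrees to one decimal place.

43.6°

∠(j11) = 90.00°
∠(j11 + 11) = arctan(11/11) = 45.00°
∠(j11 + 460) = arctan(11/460) = 1.37°
∠G(j11) = 90.00° − (45.00° + 1.37°) = 43.63°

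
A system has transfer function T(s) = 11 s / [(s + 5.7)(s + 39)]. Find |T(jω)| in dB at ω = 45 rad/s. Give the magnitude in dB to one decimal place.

-14.7 dB

|j45| = 45
|j45 + 5.7| = √(45² + 5.7²) = 45.36
|j45 + 39| = √(45² + 39²) = 59.55
|T(j45)| = 11 × 45 / (45.36 × 59.55) = 0.18326
20 log₁₀(0.18326) = -14.74 dB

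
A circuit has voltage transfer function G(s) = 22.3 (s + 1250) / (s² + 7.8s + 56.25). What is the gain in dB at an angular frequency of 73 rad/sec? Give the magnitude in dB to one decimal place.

14.4 dB

|j73 + 1250| = √(73² + 1250²) = 1252
|(j73)² + 7.8(j73) + 56.25| = |-5272.8 + j569.4| = 5303
|G(j73)| = 22.3 × 1252 / 5303 = 5.265
20 log₁₀(5.265) = 14.43 dB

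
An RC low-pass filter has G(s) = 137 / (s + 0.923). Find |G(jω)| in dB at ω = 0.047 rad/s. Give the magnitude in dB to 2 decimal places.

43.42 dB

|j0.047 + 0.923| = √(0.047² + 0.923²) = 0.9242
|G(j0.047)| = 137 / 0.9242 = 148.24
20 log₁₀(148.24) = 43.419 dB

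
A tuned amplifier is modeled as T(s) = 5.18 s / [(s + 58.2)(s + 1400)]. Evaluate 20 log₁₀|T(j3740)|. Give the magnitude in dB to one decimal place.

-57.7 dB

|j3740| = 3740
|j3740 + 58.2| = √(3740² + 58.2²) = 3740
|j3740 + 1400| = √(3740² + 1400²) = 3993
|T(j3740)| = 5.18 × 3740 / (3740 × 3993) = 0.001297
20 log₁₀(0.001297) = -57.74 dB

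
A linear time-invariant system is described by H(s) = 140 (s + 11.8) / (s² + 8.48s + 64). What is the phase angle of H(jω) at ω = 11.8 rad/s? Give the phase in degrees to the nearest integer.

∠(j11.8 + 11.8) = arctan(11.8/11.8) = 45.00°
∠[(j11.8)² + 8.48(j11.8) + 64] = ∠[-75.24 + j100.06] = 126.94°
∠H(j11.8) = 45.00° − 126.94° = -81.94°

-82°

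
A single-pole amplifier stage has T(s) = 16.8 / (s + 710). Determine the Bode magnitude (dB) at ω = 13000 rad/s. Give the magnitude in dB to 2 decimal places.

-57.79 dB

|j13000 + 710| = √(13000² + 710²) = 1.302e+04
|T(j13000)| = 16.8 / 1.302e+04 = 0.0012904
20 log₁₀(0.0012904) = -57.786 dB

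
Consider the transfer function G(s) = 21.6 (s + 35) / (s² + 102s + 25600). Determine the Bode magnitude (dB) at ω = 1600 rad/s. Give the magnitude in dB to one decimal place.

-37.3 dB

|j1600 + 35| = √(1600² + 35²) = 1600
|(j1600)² + 102(j1600) + 25600| = |-2.5344e+06 + j1.632e+05| = 2.54e+06
|G(j1600)| = 21.6 × 1600 / 2.54e+06 = 0.013611
20 log₁₀(0.013611) = -37.32 dB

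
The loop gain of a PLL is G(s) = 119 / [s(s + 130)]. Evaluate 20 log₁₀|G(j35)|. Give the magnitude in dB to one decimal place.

|j35 + 130| = √(35² + 130²) = 134.6
|j35| = 35
|G(j35)| = 119 / (134.6 × 35) = 0.025255
20 log₁₀(0.025255) = -31.95 dB

-32.0 dB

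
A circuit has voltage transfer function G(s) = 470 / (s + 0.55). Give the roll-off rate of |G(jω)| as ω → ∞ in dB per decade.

-20 dB/decade

With 0 zeros and 1 pole, the high-frequency asymptotic slope is 20 × (0 − 1) = -20 dB/decade.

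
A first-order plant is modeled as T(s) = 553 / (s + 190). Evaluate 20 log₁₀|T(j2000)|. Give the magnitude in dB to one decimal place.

|j2000 + 190| = √(2000² + 190²) = 2009
|T(j2000)| = 553 / 2009 = 0.27526
20 log₁₀(0.27526) = -11.21 dB

-11.2 dB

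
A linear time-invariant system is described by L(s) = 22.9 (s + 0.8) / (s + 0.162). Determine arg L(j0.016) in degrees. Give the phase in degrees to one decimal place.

-4.5 deg

∠(j0.016 + 0.8) = arctan(0.016/0.8) = 1.15°
∠(j0.016 + 0.162) = arctan(0.016/0.162) = 5.64°
∠L(j0.016) = 1.15° − 5.64° = -4.49°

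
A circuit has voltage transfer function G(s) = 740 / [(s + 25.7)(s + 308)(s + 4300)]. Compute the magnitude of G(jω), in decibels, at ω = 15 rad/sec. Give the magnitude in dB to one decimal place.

-94.5 dB

|j15 + 25.7| = √(15² + 25.7²) = 29.76
|j15 + 308| = √(15² + 308²) = 308.4
|j15 + 4300| = √(15² + 4300²) = 4300
|G(j15)| = 740 / (29.76 × 308.4 × 4300) = 1.8754e-05
20 log₁₀(1.8754e-05) = -94.54 dB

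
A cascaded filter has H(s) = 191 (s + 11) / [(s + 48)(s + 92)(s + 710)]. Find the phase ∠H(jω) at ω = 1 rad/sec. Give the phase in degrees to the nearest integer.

3°

∠(j1 + 11) = arctan(1/11) = 5.19°
∠(j1 + 48) = arctan(1/48) = 1.19°
∠(j1 + 92) = arctan(1/92) = 0.62°
∠(j1 + 710) = arctan(1/710) = 0.08°
∠H(j1) = 5.19° − (1.19° + 0.62° + 0.08°) = 3.30°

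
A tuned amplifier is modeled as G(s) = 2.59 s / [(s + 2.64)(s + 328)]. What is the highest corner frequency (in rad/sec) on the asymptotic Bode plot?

Break frequencies occur at each pole and zero magnitude: 2.64 rad/sec, 328 rad/sec.
The highest is 328 rad/sec.

328 rad/sec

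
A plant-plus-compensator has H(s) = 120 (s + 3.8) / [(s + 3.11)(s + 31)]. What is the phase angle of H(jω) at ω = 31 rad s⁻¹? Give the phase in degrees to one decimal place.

-46.3 deg

∠(j31 + 3.8) = arctan(31/3.8) = 83.01°
∠(j31 + 3.11) = arctan(31/3.11) = 84.27°
∠(j31 + 31) = arctan(31/31) = 45.00°
∠H(j31) = 83.01° − (84.27° + 45.00°) = -46.26°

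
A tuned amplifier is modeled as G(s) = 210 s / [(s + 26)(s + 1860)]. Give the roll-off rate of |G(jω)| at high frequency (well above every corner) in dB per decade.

-20 dB/decade

With 1 zero and 2 poles, the high-frequency asymptotic slope is 20 × (1 − 2) = -20 dB/decade.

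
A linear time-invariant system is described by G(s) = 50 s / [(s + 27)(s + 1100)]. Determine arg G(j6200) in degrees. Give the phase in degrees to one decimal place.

-79.7°

∠(j6200) = 90.00°
∠(j6200 + 27) = arctan(6200/27) = 89.75°
∠(j6200 + 1100) = arctan(6200/1100) = 79.94°
∠G(j6200) = 90.00° − (89.75° + 79.94°) = -79.69°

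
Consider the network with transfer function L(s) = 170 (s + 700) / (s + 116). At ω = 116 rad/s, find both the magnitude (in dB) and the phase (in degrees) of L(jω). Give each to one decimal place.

|j116 + 700| = √(116² + 700²) = 709.5
|j116 + 116| = √(116² + 116²) = 164
|L(j116)| = 170 × 709.5 / 164 = 735.29
20 log₁₀(735.29) = 57.33 dB
∠(j116 + 700) = arctan(116/700) = 9.41°
∠(j116 + 116) = arctan(116/116) = 45.00°
∠L(j116) = 9.41° − 45.00° = -35.59°

|L| = 57.3 dB, ∠L = -35.6°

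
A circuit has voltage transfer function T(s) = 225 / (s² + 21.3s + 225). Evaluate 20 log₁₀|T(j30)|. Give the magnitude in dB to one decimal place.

|(j30)² + 21.3(j30) + 225| = |-675 + j639| = 929.5
|T(j30)| = 225 / 929.5 = 0.24207
20 log₁₀(0.24207) = -12.32 dB

-12.3 dB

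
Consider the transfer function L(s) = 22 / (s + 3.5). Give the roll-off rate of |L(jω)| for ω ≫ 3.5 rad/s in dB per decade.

With 0 zeros and 1 pole, the high-frequency asymptotic slope is 20 × (0 − 1) = -20 dB/decade.

-20 dB/decade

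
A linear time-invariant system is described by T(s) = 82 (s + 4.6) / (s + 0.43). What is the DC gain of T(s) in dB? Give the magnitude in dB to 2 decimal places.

58.86 dB

T(0) = 82 × 4.6 / 0.43 = 877.21
20 log₁₀(877.21) = 58.862 dB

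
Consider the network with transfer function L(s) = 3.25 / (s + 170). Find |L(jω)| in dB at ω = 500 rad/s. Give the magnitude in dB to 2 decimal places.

-44.22 dB

|j500 + 170| = √(500² + 170²) = 528.1
|L(j500)| = 3.25 / 528.1 = 0.006154
20 log₁₀(0.006154) = -44.217 dB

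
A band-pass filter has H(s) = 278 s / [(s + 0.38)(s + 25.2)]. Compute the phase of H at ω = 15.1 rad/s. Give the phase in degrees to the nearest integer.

∠(j15.1) = 90.00°
∠(j15.1 + 0.38) = arctan(15.1/0.38) = 88.56°
∠(j15.1 + 25.2) = arctan(15.1/25.2) = 30.93°
∠H(j15.1) = 90.00° − (88.56° + 30.93°) = -29.49°

-29 deg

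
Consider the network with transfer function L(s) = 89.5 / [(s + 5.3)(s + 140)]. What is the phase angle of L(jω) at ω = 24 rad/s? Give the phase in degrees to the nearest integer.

-87°

∠(j24 + 5.3) = arctan(24/5.3) = 77.55°
∠(j24 + 140) = arctan(24/140) = 9.73°
∠L(j24) = − (77.55° + 9.73°) = -87.27°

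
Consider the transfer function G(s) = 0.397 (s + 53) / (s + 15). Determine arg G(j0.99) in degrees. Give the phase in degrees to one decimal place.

-2.7 deg

∠(j0.99 + 53) = arctan(0.99/53) = 1.07°
∠(j0.99 + 15) = arctan(0.99/15) = 3.78°
∠G(j0.99) = 1.07° − 3.78° = -2.71°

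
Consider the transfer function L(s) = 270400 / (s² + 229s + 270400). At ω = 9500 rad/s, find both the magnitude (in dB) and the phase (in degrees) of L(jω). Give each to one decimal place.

|(j9500)² + 229(j9500) + 270400| = |-8.998e+07 + j2.1755e+06| = 9.001e+07
|L(j9500)| = 270400 / 9.001e+07 = 0.0030042
20 log₁₀(0.0030042) = -50.45 dB
∠[(j9500)² + 229(j9500) + 270400] = ∠[-8.998e+07 + j2.1755e+06] = 178.61°
∠L(j9500) = −178.61° = -178.61°

|L| = -50.4 dB, ∠L = -178.6 deg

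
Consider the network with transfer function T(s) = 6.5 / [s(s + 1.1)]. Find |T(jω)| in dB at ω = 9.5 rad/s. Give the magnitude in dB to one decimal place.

|j9.5 + 1.1| = √(9.5² + 1.1²) = 9.563
|j9.5| = 9.5
|T(j9.5)| = 6.5 / (9.563 × 9.5) = 0.071544
20 log₁₀(0.071544) = -22.91 dB

-22.9 dB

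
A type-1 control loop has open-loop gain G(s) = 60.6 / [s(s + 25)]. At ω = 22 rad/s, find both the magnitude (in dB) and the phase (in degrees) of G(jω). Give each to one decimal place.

|j22 + 25| = √(22² + 25²) = 33.3
|j22| = 22
|G(j22)| = 60.6 / (33.3 × 22) = 0.082715
20 log₁₀(0.082715) = -21.65 dB
∠(j22 + 25) = arctan(22/25) = 41.35°
∠(j22) = 90.00°
∠G(j22) = − (41.35° + 90.00°) = -131.35°

|G| = -21.6 dB, ∠G = -131.3°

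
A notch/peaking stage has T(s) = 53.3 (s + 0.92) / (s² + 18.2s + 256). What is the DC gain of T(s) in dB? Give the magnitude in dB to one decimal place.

T(0) = 53.3 × 0.92 / 256 = 0.19155
20 log₁₀(0.19155) = -14.35 dB

-14.4 dB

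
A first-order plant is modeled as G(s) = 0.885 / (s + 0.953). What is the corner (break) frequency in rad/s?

The single real pole at s = −0.953 gives a corner at ω = 0.953 rad/s.

0.953 rad/s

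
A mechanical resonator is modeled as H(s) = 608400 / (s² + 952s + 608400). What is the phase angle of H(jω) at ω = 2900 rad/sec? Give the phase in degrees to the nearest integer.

-161 deg

∠[(j2900)² + 952(j2900) + 608400] = ∠[-7.8016e+06 + j2.7608e+06] = 160.51°
∠H(j2900) = −160.51° = -160.51°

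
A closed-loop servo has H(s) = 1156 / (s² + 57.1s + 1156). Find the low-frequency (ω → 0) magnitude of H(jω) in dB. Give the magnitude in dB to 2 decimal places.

0.00 dB

H(0) = 1156 / 1156 = 1
20 log₁₀(1) = 0.000 dB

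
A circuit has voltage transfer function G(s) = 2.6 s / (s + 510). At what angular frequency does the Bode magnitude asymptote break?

510 rad s⁻¹

The single real pole at s = −510 gives a corner at ω = 510 rad s⁻¹.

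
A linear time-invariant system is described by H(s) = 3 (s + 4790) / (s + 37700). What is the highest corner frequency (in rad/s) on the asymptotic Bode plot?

37700 rad/s

Break frequencies occur at each pole and zero magnitude: 4790 rad/s, 37700 rad/s.
The highest is 37700 rad/s.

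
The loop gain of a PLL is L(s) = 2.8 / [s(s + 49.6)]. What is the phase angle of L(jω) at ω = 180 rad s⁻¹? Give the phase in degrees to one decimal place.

-164.6°

∠(j180 + 49.6) = arctan(180/49.6) = 74.59°
∠(j180) = 90.00°
∠L(j180) = − (74.59° + 90.00°) = -164.59°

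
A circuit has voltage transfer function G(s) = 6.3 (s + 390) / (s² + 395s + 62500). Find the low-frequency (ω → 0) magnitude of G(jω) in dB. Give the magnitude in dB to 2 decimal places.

G(0) = 6.3 × 390 / 62500 = 0.039312
20 log₁₀(0.039312) = -28.109 dB

-28.11 dB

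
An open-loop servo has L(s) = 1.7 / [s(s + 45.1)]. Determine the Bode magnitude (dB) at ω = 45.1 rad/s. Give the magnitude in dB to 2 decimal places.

-64.57 dB

|j45.1 + 45.1| = √(45.1² + 45.1²) = 63.78
|j45.1| = 45.1
|L(j45.1)| = 1.7 / (63.78 × 45.1) = 0.00059099
20 log₁₀(0.00059099) = -64.568 dB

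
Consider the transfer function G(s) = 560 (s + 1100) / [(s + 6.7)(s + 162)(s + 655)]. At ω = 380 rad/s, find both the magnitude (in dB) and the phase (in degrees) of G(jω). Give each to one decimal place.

|j380 + 1100| = √(380² + 1100²) = 1164
|j380 + 6.7| = √(380² + 6.7²) = 380.1
|j380 + 162| = √(380² + 162²) = 413.1
|j380 + 655| = √(380² + 655²) = 757.2
|G(j380)| = 560 × 1164 / (380.1 × 413.1 × 757.2) = 0.0054818
20 log₁₀(0.0054818) = -45.22 dB
∠(j380 + 1100) = arctan(380/1100) = 19.06°
∠(j380 + 6.7) = arctan(380/6.7) = 88.99°
∠(j380 + 162) = arctan(380/162) = 66.91°
∠(j380 + 655) = arctan(380/655) = 30.12°
∠G(j380) = 19.06° − (88.99° + 66.91° + 30.12°) = -166.96°

|G| = -45.2 dB, ∠G = -167.0°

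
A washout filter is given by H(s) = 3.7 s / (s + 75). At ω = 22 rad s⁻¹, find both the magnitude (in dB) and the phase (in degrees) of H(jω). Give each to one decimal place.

|j22| = 22
|j22 + 75| = √(22² + 75²) = 78.16
|H(j22)| = 3.7 × 22 / 78.16 = 1.0415
20 log₁₀(1.0415) = 0.35 dB
∠(j22) = 90.00°
∠(j22 + 75) = arctan(22/75) = 16.35°
∠H(j22) = 90.00° − 16.35° = 73.65°

|H| = 0.4 dB, ∠H = 73.7°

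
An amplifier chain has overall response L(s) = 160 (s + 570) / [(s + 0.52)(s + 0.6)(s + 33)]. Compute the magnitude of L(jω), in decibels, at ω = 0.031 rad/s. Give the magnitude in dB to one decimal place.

|j0.031 + 570| = √(0.031² + 570²) = 570
|j0.031 + 0.52| = √(0.031² + 0.52²) = 0.5209
|j0.031 + 0.6| = √(0.031² + 0.6²) = 0.6008
|j0.031 + 33| = √(0.031² + 33²) = 33
|L(j0.031)| = 160 × 570 / (0.5209 × 0.6008 × 33) = 8830.3
20 log₁₀(8830.3) = 78.92 dB

78.9 dB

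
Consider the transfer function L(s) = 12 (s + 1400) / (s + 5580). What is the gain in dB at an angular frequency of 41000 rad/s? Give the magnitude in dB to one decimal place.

|j41000 + 1400| = √(41000² + 1400²) = 4.102e+04
|j41000 + 5580| = √(41000² + 5580²) = 4.138e+04
|L(j41000)| = 12 × 4.102e+04 / 4.138e+04 = 11.897
20 log₁₀(11.897) = 21.51 dB

21.5 dB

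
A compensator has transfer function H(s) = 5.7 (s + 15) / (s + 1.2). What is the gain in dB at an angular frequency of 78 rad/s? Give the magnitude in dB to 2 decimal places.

15.27 dB

|j78 + 15| = √(78² + 15²) = 79.43
|j78 + 1.2| = √(78² + 1.2²) = 78.01
|H(j78)| = 5.7 × 79.43 / 78.01 = 5.8038
20 log₁₀(5.8038) = 15.274 dB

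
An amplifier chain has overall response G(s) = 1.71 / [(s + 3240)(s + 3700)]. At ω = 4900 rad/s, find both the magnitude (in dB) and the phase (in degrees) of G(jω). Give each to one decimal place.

|G| = -146.5 dB, ∠G = -109.5°

|j4900 + 3240| = √(4900² + 3240²) = 5874
|j4900 + 3700| = √(4900² + 3700²) = 6140
|G(j4900)| = 1.71 / (5874 × 6140) = 4.741e-08
20 log₁₀(4.741e-08) = -146.48 dB
∠(j4900 + 3240) = arctan(4900/3240) = 56.53°
∠(j4900 + 3700) = arctan(4900/3700) = 52.94°
∠G(j4900) = − (56.53° + 52.94°) = -109.47°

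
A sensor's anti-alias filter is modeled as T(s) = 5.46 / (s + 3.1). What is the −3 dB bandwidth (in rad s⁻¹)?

3.1 rad s⁻¹

For a single-pole low-pass, the −3 dB point is at the pole: ω = 3.1 rad s⁻¹.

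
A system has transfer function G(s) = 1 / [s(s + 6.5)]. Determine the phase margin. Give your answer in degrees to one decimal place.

88.6 deg

Gain crossover: |G(jω)| = 1 at ω ≈ 0.154 rad s⁻¹.
∠G(j0.154) = −90° − arctan(0.154/6.5) ≈ -91.36°
PM = 180° + (-91.36°) = 88.64°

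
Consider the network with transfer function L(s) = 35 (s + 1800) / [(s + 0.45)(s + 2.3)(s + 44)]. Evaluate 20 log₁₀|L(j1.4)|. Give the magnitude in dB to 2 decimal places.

51.16 dB

|j1.4 + 1800| = √(1.4² + 1800²) = 1800
|j1.4 + 0.45| = √(1.4² + 0.45²) = 1.471
|j1.4 + 2.3| = √(1.4² + 2.3²) = 2.693
|j1.4 + 44| = √(1.4² + 44²) = 44.02
|L(j1.4)| = 35 × 1800 / (1.471 × 2.693 × 44.02) = 361.43
20 log₁₀(361.43) = 51.160 dB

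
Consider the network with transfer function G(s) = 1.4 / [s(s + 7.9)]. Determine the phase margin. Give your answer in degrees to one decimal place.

Gain crossover: |G(jω)| = 1 at ω ≈ 0.177 rad/sec.
∠G(j0.177) = −90° − arctan(0.177/7.9) ≈ -91.28°
PM = 180° + (-91.28°) = 88.72°

88.7°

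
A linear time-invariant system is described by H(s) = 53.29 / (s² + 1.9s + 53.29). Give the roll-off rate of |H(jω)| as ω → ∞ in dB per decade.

-40 dB/decade

With 0 zeros and 2 poles, the high-frequency asymptotic slope is 20 × (0 − 2) = -40 dB/decade.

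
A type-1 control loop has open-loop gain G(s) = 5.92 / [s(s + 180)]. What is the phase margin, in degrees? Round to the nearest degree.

90°

Gain crossover: |G(jω)| = 1 at ω ≈ 0.0329 rad/sec.
∠G(j0.0329) = −90° − arctan(0.0329/180) ≈ -90.01°
PM = 180° + (-90.01°) = 89.99°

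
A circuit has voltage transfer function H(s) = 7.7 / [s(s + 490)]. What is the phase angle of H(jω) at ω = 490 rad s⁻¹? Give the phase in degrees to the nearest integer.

∠(j490 + 490) = arctan(490/490) = 45.00°
∠(j490) = 90.00°
∠H(j490) = − (45.00° + 90.00°) = -135.00°

-135 deg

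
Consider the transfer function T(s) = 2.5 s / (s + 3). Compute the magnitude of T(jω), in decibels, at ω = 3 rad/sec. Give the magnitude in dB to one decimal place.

4.9 dB

|j3| = 3
|j3 + 3| = √(3² + 3²) = 4.243
|T(j3)| = 2.5 × 3 / 4.243 = 1.7678
20 log₁₀(1.7678) = 4.95 dB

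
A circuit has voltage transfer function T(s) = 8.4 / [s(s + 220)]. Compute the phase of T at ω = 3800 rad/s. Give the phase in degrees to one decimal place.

∠(j3800 + 220) = arctan(3800/220) = 86.69°
∠(j3800) = 90.00°
∠T(j3800) = − (86.69° + 90.00°) = -176.69°

-176.7°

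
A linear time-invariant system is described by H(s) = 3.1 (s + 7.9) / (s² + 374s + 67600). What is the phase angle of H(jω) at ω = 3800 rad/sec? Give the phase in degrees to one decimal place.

∠(j3800 + 7.9) = arctan(3800/7.9) = 89.88°
∠[(j3800)² + 374(j3800) + 67600] = ∠[-1.4372e+07 + j1.4212e+06] = 174.35°
∠H(j3800) = 89.88° − 174.35° = -84.47°

-84.5°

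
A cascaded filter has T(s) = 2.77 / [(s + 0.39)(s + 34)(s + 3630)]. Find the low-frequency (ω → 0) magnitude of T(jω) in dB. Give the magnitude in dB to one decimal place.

T(0) = 2.77 / (0.39 × 34 × 3630) = 5.7548e-05
20 log₁₀(5.7548e-05) = -84.80 dB

-84.8 dB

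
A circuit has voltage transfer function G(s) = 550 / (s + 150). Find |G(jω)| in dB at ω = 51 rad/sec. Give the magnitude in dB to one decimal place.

|j51 + 150| = √(51² + 150²) = 158.4
|G(j51)| = 550 / 158.4 = 3.4715
20 log₁₀(3.4715) = 10.81 dB

10.8 dB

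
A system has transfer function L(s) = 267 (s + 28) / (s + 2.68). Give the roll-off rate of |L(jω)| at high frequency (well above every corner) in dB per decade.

0 dB/decade

With 1 zero and 1 pole, the high-frequency asymptotic slope is 20 × (1 − 1) = 0 dB/decade.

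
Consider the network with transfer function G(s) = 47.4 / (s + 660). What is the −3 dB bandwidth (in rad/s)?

660 rad/s

For a single-pole low-pass, the −3 dB point is at the pole: ω = 660 rad/s.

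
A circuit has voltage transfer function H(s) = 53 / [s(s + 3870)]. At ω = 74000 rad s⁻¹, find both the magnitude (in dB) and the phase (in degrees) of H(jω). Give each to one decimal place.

|j74000 + 3870| = √(74000² + 3870²) = 7.41e+04
|j74000| = 7.4e+04
|H(j74000)| = 53 / (7.41e+04 × 7.4e+04) = 9.6654e-09
20 log₁₀(9.6654e-09) = -160.30 dB
∠(j74000 + 3870) = arctan(74000/3870) = 87.01°
∠(j74000) = 90.00°
∠H(j74000) = − (87.01° + 90.00°) = -177.01°

|H| = -160.3 dB, ∠H = -177.0 deg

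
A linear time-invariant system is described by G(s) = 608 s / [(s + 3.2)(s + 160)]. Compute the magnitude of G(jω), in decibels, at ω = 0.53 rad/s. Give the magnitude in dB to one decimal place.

-4.1 dB

|j0.53| = 0.53
|j0.53 + 3.2| = √(0.53² + 3.2²) = 3.244
|j0.53 + 160| = √(0.53² + 160²) = 160
|G(j0.53)| = 608 × 0.53 / (3.244 × 160) = 0.62091
20 log₁₀(0.62091) = -4.14 dB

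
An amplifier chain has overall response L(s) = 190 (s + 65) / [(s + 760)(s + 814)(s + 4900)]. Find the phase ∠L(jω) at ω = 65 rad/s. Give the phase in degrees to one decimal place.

∠(j65 + 65) = arctan(65/65) = 45.00°
∠(j65 + 760) = arctan(65/760) = 4.89°
∠(j65 + 814) = arctan(65/814) = 4.57°
∠(j65 + 4900) = arctan(65/4900) = 0.76°
∠L(j65) = 45.00° − (4.89° + 4.57° + 0.76°) = 34.79°

34.8 deg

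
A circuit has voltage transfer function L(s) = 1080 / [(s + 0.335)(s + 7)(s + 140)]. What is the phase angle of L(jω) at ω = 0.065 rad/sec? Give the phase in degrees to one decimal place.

-11.5 deg

∠(j0.065 + 0.335) = arctan(0.065/0.335) = 10.98°
∠(j0.065 + 7) = arctan(0.065/7) = 0.53°
∠(j0.065 + 140) = arctan(0.065/140) = 0.03°
∠L(j0.065) = − (10.98° + 0.53° + 0.03°) = -11.54°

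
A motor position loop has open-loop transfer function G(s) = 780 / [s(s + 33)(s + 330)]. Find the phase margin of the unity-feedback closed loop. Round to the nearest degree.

Gain crossover: |G(jω)| = 1 at ω ≈ 0.0716 rad/s.
∠G(j0.0716) = −90° − arctan(0.0716/33) − arctan(0.0716/330) ≈ -90.14°
PM = 180° + (-90.14°) = 89.86°

90°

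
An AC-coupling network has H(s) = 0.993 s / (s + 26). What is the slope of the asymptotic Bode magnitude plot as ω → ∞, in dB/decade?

0 dB/decade

With 1 zero and 1 pole, the high-frequency asymptotic slope is 20 × (1 − 1) = 0 dB/decade.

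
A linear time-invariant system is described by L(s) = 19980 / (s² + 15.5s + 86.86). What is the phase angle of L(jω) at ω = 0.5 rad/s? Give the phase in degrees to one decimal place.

∠[(j0.5)² + 15.5(j0.5) + 86.86] = ∠[86.61 + j7.75] = 5.11°
∠L(j0.5) = −5.11° = -5.11°

-5.1°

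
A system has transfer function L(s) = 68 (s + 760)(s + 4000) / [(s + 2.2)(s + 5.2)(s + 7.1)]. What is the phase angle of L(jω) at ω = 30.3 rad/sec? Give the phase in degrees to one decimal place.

∠(j30.3 + 760) = arctan(30.3/760) = 2.28°
∠(j30.3 + 4000) = arctan(30.3/4000) = 0.43°
∠(j30.3 + 2.2) = arctan(30.3/2.2) = 85.85°
∠(j30.3 + 5.2) = arctan(30.3/5.2) = 80.26°
∠(j30.3 + 7.1) = arctan(30.3/7.1) = 76.81°
∠L(j30.3) = 2.28° + 0.43° − (85.85° + 80.26° + 76.81°) = -240.20°

-240.2°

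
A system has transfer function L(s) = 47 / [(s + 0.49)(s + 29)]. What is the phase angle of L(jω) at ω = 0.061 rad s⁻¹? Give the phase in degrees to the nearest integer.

∠(j0.061 + 0.49) = arctan(0.061/0.49) = 7.10°
∠(j0.061 + 29) = arctan(0.061/29) = 0.12°
∠L(j0.061) = − (7.10° + 0.12°) = -7.22°

-7°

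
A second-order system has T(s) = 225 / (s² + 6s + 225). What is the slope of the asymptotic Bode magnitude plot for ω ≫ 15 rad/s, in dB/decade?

With 0 zeros and 2 poles, the high-frequency asymptotic slope is 20 × (0 − 2) = -40 dB/decade.

-40 dB/decade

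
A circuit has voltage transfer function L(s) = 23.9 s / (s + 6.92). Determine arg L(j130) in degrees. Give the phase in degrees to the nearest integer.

3°

∠(j130) = 90.00°
∠(j130 + 6.92) = arctan(130/6.92) = 86.95°
∠L(j130) = 90.00° − 86.95° = 3.05°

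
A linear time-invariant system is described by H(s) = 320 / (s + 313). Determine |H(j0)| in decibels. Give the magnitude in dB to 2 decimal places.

H(0) = 320 / 313 = 1.0224
20 log₁₀(1.0224) = 0.192 dB

0.19 dB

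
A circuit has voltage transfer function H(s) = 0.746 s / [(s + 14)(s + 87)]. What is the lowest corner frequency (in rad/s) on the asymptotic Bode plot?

Break frequencies occur at each pole and zero magnitude: 14 rad/s, 87 rad/s.
The lowest is 14 rad/s.

14 rad/s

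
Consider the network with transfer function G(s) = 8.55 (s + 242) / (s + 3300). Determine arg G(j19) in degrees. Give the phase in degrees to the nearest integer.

4°

∠(j19 + 242) = arctan(19/242) = 4.49°
∠(j19 + 3300) = arctan(19/3300) = 0.33°
∠G(j19) = 4.49° − 0.33° = 4.16°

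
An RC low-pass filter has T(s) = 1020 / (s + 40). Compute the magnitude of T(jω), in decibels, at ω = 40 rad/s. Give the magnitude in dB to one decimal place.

25.1 dB

|j40 + 40| = √(40² + 40²) = 56.57
|T(j40)| = 1020 / 56.57 = 18.031
20 log₁₀(18.031) = 25.12 dB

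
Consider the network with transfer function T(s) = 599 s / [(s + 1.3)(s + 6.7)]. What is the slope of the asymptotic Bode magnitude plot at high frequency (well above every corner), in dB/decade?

With 1 zero and 2 poles, the high-frequency asymptotic slope is 20 × (1 − 2) = -20 dB/decade.

-20 dB/decade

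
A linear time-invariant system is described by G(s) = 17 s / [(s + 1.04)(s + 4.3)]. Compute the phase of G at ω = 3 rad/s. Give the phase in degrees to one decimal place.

∠(j3) = 90.00°
∠(j3 + 1.04) = arctan(3/1.04) = 70.88°
∠(j3 + 4.3) = arctan(3/4.3) = 34.90°
∠G(j3) = 90.00° − (70.88° + 34.90°) = -15.78°

-15.8 deg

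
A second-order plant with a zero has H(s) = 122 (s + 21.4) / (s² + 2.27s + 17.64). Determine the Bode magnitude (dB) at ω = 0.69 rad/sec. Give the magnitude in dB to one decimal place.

43.6 dB

|j0.69 + 21.4| = √(0.69² + 21.4²) = 21.41
|(j0.69)² + 2.27(j0.69) + 17.64| = |17.164 + j1.5663| = 17.24
|H(j0.69)| = 122 × 21.41 / 17.24 = 151.56
20 log₁₀(151.56) = 43.61 dB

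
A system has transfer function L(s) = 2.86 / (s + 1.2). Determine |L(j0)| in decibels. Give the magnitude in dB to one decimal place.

L(0) = 2.86 / 1.2 = 2.3833
20 log₁₀(2.3833) = 7.54 dB

7.5 dB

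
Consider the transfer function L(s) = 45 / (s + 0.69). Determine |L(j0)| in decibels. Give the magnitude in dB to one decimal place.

36.3 dB

L(0) = 45 / 0.69 = 65.217
20 log₁₀(65.217) = 36.29 dB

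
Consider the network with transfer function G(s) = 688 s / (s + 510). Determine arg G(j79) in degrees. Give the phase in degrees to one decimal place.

81.2 deg

∠(j79) = 90.00°
∠(j79 + 510) = arctan(79/510) = 8.81°
∠G(j79) = 90.00° − 8.81° = 81.19°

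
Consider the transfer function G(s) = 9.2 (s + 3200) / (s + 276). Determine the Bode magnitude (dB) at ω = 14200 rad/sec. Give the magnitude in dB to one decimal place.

19.5 dB

|j14200 + 3200| = √(14200² + 3200²) = 1.456e+04
|j14200 + 276| = √(14200² + 276²) = 1.42e+04
|G(j14200)| = 9.2 × 1.456e+04 / 1.42e+04 = 9.4289
20 log₁₀(9.4289) = 19.49 dB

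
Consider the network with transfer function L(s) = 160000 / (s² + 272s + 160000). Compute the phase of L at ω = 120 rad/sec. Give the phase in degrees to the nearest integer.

∠[(j120)² + 272(j120) + 160000] = ∠[1.456e+05 + j32640] = 12.64°
∠L(j120) = −12.64° = -12.64°

-13 deg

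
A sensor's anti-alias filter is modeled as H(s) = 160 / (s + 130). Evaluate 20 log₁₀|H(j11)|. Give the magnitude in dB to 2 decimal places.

|j11 + 130| = √(11² + 130²) = 130.5
|H(j11)| = 160 / 130.5 = 1.2264
20 log₁₀(1.2264) = 1.773 dB

1.77 dB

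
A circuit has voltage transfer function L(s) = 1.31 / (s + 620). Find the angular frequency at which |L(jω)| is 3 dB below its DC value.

For a single-pole low-pass, the −3 dB point is at the pole: ω = 620 rad/s.

620 rad/s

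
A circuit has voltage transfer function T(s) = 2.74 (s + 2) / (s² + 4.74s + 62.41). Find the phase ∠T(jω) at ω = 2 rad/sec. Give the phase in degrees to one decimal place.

∠(j2 + 2) = arctan(2/2) = 45.00°
∠[(j2)² + 4.74(j2) + 62.41] = ∠[58.41 + j9.48] = 9.22°
∠T(j2) = 45.00° − 9.22° = 35.78°

35.8°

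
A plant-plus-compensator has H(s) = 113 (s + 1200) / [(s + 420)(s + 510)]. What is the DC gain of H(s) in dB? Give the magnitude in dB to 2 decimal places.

-3.97 dB

H(0) = 113 × 1200 / (420 × 510) = 0.63305
20 log₁₀(0.63305) = -3.971 dB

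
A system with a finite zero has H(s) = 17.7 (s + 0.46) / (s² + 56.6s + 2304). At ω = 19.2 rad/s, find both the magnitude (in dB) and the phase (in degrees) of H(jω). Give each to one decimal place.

|H| = -16.3 dB, ∠H = 59.3°

|j19.2 + 0.46| = √(19.2² + 0.46²) = 19.21
|(j19.2)² + 56.6(j19.2) + 2304| = |1935.4 + j1086.7| = 2220
|H(j19.2)| = 17.7 × 19.21 / 2220 = 0.15315
20 log₁₀(0.15315) = -16.30 dB
∠(j19.2 + 0.46) = arctan(19.2/0.46) = 88.63°
∠[(j19.2)² + 56.6(j19.2) + 2304] = ∠[1935.4 + j1086.7] = 29.31°
∠H(j19.2) = 88.63° − 29.31° = 59.31°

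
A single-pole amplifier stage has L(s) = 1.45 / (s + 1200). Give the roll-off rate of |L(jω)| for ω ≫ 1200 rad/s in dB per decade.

With 0 zeros and 1 pole, the high-frequency asymptotic slope is 20 × (0 − 1) = -20 dB/decade.

-20 dB/decade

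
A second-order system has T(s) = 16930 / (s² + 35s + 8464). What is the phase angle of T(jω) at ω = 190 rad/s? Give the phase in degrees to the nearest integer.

∠[(j190)² + 35(j190) + 8464] = ∠[-27636 + j6650] = 166.47°
∠T(j190) = −166.47° = -166.47°

-166°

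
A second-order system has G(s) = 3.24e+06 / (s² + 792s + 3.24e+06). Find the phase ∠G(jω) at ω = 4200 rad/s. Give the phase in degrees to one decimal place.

∠[(j4200)² + 792(j4200) + 3.24e+06] = ∠[-1.44e+07 + j3.3264e+06] = 166.99°
∠G(j4200) = −166.99° = -166.99°

-167.0°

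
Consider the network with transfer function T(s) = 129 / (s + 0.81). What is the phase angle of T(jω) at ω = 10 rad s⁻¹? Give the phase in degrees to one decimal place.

-85.4°

∠(j10 + 0.81) = arctan(10/0.81) = 85.37°
∠T(j10) = −85.37° = -85.37°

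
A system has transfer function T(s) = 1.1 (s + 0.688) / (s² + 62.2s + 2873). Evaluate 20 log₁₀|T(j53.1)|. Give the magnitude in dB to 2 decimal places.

|j53.1 + 0.688| = √(53.1² + 0.688²) = 53.1
|(j53.1)² + 62.2(j53.1) + 2873| = |53.39 + j3302.8| = 3303
|T(j53.1)| = 1.1 × 53.1 / 3303 = 0.017684
20 log₁₀(0.017684) = -35.048 dB

-35.05 dB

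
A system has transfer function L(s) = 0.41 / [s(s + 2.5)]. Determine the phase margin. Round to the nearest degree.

Gain crossover: |L(jω)| = 1 at ω ≈ 0.164 rad/sec.
∠L(j0.164) = −90° − arctan(0.164/2.5) ≈ -93.75°
PM = 180° + (-93.75°) = 86.25°

86°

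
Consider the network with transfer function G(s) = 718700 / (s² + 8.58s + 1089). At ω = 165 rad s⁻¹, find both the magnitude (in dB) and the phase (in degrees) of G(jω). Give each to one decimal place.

|(j165)² + 8.58(j165) + 1089| = |-26136 + j1415.7| = 2.617e+04
|G(j165)| = 718700 / 2.617e+04 = 27.458
20 log₁₀(27.458) = 28.77 dB
∠[(j165)² + 8.58(j165) + 1089] = ∠[-26136 + j1415.7] = 176.90°
∠G(j165) = −176.90° = -176.90°

|G| = 28.8 dB, ∠G = -176.9°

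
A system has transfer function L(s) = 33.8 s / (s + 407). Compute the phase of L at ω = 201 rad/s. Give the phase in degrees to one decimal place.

∠(j201) = 90.00°
∠(j201 + 407) = arctan(201/407) = 26.28°
∠L(j201) = 90.00° − 26.28° = 63.72°

63.7°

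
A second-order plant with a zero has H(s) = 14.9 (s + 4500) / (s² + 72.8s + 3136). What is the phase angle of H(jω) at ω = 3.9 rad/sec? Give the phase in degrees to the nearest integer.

-5°

∠(j3.9 + 4500) = arctan(3.9/4500) = 0.05°
∠[(j3.9)² + 72.8(j3.9) + 3136] = ∠[3120.8 + j283.92] = 5.20°
∠H(j3.9) = 0.05° − 5.20° = -5.15°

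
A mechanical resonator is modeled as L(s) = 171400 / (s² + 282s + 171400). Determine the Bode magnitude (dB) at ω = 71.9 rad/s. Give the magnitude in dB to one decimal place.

0.2 dB

|(j71.9)² + 282(j71.9) + 171400| = |1.6623e+05 + j20276| = 1.675e+05
|L(j71.9)| = 171400 / 1.675e+05 = 1.0235
20 log₁₀(1.0235) = 0.20 dB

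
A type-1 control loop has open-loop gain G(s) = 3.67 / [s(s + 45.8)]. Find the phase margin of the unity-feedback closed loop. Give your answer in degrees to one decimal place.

89.9°

Gain crossover: |G(jω)| = 1 at ω ≈ 0.0801 rad/s.
∠G(j0.0801) = −90° − arctan(0.0801/45.8) ≈ -90.10°
PM = 180° + (-90.10°) = 89.90°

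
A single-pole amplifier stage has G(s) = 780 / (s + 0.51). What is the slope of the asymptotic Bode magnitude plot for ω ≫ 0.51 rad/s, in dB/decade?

With 0 zeros and 1 pole, the high-frequency asymptotic slope is 20 × (0 − 1) = -20 dB/decade.

-20 dB/decade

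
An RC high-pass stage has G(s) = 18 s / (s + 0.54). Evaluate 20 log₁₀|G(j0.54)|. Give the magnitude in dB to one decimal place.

22.1 dB

|j0.54| = 0.54
|j0.54 + 0.54| = √(0.54² + 0.54²) = 0.7637
|G(j0.54)| = 18 × 0.54 / 0.7637 = 12.728
20 log₁₀(12.728) = 22.10 dB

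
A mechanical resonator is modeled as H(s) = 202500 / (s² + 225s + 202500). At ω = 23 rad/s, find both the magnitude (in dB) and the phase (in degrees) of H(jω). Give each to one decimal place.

|(j23)² + 225(j23) + 202500| = |2.0197e+05 + j5175| = 2.02e+05
|H(j23)| = 202500 / 2.02e+05 = 1.0023
20 log₁₀(1.0023) = 0.02 dB
∠[(j23)² + 225(j23) + 202500] = ∠[2.0197e+05 + j5175] = 1.47°
∠H(j23) = −1.47° = -1.47°

|H| = 0.0 dB, ∠H = -1.5°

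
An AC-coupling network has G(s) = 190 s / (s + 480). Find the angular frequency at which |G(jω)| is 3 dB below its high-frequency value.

For a single-pole high-pass, the −3 dB point is at the pole: ω = 480 rad/sec.

480 rad/sec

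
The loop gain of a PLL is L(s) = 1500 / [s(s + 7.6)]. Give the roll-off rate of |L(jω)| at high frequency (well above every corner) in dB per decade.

With 0 zeros and 2 poles, the high-frequency asymptotic slope is 20 × (0 − 2) = -40 dB/decade.

-40 dB/decade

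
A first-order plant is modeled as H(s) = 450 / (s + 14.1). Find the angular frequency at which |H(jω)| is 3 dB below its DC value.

14.1 rad/s

For a single-pole low-pass, the −3 dB point is at the pole: ω = 14.1 rad/s.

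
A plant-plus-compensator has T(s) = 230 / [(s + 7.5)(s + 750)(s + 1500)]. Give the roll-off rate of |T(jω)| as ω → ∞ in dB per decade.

-60 dB/decade

With 0 zeros and 3 poles, the high-frequency asymptotic slope is 20 × (0 − 3) = -60 dB/decade.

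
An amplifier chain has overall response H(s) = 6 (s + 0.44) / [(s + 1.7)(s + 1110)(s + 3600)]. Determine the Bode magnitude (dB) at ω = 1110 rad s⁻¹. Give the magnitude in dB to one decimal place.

-119.9 dB

|j1110 + 0.44| = √(1110² + 0.44²) = 1110
|j1110 + 1.7| = √(1110² + 1.7²) = 1110
|j1110 + 1110| = √(1110² + 1110²) = 1570
|j1110 + 3600| = √(1110² + 3600²) = 3767
|H(j1110)| = 6 × 1110 / (1110 × 1570 × 3767) = 1.0146e-06
20 log₁₀(1.0146e-06) = -119.87 dB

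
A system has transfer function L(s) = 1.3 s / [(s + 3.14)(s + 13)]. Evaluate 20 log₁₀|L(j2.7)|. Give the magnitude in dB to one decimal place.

|j2.7| = 2.7
|j2.7 + 3.14| = √(2.7² + 3.14²) = 4.141
|j2.7 + 13| = √(2.7² + 13²) = 13.28
|L(j2.7)| = 1.3 × 2.7 / (4.141 × 13.28) = 0.063836
20 log₁₀(0.063836) = -23.90 dB

-23.9 dB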